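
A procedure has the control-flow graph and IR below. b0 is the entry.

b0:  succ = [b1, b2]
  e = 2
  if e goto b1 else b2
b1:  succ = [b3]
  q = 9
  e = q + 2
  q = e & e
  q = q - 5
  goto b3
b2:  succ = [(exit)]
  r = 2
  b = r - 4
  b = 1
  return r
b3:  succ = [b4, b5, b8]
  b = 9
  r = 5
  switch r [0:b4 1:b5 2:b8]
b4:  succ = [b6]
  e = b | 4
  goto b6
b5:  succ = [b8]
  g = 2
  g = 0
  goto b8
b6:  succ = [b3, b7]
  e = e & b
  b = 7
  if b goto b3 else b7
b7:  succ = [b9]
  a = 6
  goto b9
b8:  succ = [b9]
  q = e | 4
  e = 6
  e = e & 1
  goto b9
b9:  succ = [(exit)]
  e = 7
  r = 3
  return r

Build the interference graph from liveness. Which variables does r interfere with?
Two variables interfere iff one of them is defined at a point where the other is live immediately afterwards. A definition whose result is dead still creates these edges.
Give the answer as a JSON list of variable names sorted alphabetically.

Answer: ["b", "e"]

Analysis:
Block summaries:
  b0 def {e} use ∅
  b1 def {e,q} use ∅
  b2 def {b,r} use ∅
  b3 def {b,r} use ∅
  b4 def {e} use {b}
  b5 def {g} use ∅
  b6 def {b,e} use {b,e}
  b7 def {a} use ∅
  b8 def {e,q} use {e}
  b9 def {e,r} use ∅

Backward fixpoint:
  b0: in=∅ out=∅
  b1: in=∅ out={e}
  b2: in=∅ out=∅
  b3: in={e} out={b,e}
  b4: in={b} out={b,e}
  b5: in={e} out={e}
  b6: in={b,e} out={e}
  b7: in=∅ out=∅
  b8: in={e} out=∅
  b9: in=∅ out=∅

Interfere edges:
  a↔∅
  b↔{e,r}
  e↔{b,g,q,r}
  g↔{e}
  q↔{e}
  r↔{b,e}

N(r) = ["b", "e"]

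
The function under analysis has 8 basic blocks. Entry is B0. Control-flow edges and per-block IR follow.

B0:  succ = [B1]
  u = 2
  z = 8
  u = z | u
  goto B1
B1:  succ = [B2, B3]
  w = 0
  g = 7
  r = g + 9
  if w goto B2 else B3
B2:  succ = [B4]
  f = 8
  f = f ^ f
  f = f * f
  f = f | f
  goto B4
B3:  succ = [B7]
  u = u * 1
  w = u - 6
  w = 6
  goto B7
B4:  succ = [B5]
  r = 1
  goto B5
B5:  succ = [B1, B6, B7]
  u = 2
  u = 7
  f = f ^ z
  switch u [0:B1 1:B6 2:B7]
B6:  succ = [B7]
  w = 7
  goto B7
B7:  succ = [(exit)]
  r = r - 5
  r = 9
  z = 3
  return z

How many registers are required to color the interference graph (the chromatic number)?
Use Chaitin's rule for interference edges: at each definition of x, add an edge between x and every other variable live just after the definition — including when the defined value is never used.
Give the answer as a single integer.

Answer: 4

Derivation:
Block summaries:
  B0: {u,z} / ∅
  B1: {g,r,w} / ∅
  B2: {f} / ∅
  B3: {u,w} / {u}
  B4: {r} / ∅
  B5: {f,u} / {f,z}
  B6: {w} / ∅
  B7: {r,z} / {r}

Liveness:
  live B0: ∅→{u,z}
  live B1: {u,z}→{r,u,z}
  live B2: {z}→{f,z}
  live B3: {r,u}→{r}
  live B4: {f,z}→{f,r,z}
  live B5: {f,r,z}→{r,u,z}
  live B6: {r}→{r}
  live B7: {r}→∅

Conflict graph:
  f↔{r,u,z}
  g↔{u,w,z}
  r↔{f,u,w,z}
  u↔{f,g,r,w,z}
  w↔{g,r,u,z}
  z↔{f,g,r,u,w}

Colouring:
  {f,r,u,z} pairwise interfere (4-clique) ⇒ χ ≥ 4
  assign f→R3 g→R2 r→R2 u→R0 w→R3 z→R1 — no edge inside a register ⇒ χ ≤ 4
  χ = 4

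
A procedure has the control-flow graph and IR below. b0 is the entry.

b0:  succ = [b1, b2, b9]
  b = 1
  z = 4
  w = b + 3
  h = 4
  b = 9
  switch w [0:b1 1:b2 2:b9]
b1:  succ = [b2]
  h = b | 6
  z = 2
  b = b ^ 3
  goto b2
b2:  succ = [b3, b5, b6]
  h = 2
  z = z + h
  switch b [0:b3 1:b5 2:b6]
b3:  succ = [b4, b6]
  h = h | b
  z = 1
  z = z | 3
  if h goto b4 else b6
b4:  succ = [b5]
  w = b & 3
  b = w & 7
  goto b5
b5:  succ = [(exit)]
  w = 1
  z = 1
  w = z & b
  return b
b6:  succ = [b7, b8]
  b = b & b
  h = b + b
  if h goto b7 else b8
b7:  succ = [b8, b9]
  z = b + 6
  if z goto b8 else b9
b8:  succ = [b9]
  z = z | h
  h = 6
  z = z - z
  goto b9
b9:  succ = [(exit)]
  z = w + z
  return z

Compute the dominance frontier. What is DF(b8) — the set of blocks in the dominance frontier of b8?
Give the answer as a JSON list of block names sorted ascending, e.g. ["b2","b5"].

Answer: ["b9"]

Analysis:
idom tree: b1←b0 b2←b0 b3←b2 b4←b3 b5←b2 b6←b2 b7←b6 b8←b6 b9←b0
Dom at joins:
  b2: preds {b0,b1}: {b0} ∩ {b0,b1} = {b0}; idom=b0
  b5: preds {b2,b4}: {b0,b2} ∩ {b0,b2,b3,b4} = {b0,b2}; idom=b2
  b6: preds {b2,b3}: {b0,b2} ∩ {b0,b2,b3} = {b0,b2}; idom=b2
  b8: preds {b6,b7}: {b0,b2,b6} ∩ {b0,b2,b6,b7} = {b0,b2,b6}; idom=b6
  b9: preds {b0,b7,b8}: {b0} ∩ {b0,b2,b6,b7} ∩ {b0,b2,b6,b8} = {b0}; idom=b0

Frontier:
  b2←b0: walk · to b0
  b2←b1: walk b1 to b0
  b5←b2: walk · to b2
  b5←b4: walk b4→b3 to b2
  b6←b2: walk · to b2
  b6←b3: walk b3 to b2
  b8←b6: walk · to b6
  b8←b7: walk b7 to b6
  b9←b0: walk · to b0
  b9←b7: walk b7→b6→b2 to b0
  b9←b8: walk b8→b6→b2 to b0
  b0: DF=∅
  b1: DF={b2}
  b2: DF={b9}
  b3: DF={b5,b6}
  b4: DF={b5}
  b5: DF=∅
  b6: DF={b9}
  b7: DF={b8,b9}
  b8: DF={b9}
  b9: DF=∅

DF(b8) = ["b9"]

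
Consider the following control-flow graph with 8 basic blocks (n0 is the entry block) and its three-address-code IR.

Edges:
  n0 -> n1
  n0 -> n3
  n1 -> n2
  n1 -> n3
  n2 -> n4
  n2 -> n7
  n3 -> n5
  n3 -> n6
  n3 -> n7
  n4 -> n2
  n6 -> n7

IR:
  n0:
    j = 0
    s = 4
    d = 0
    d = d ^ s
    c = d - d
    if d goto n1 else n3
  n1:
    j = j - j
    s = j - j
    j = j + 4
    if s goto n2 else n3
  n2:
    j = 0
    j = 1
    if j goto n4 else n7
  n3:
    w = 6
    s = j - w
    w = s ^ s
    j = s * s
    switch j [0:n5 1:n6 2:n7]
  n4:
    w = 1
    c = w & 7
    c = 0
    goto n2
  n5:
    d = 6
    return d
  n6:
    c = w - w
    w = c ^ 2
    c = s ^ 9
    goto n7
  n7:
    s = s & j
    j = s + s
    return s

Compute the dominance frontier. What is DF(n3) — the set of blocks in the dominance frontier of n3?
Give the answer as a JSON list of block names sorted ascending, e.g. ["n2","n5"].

idom tree: n1←n0 n2←n1 n3←n0 n4←n2 n5←n3 n6←n3 n7←n0
Join-block Dom:
  n2: preds {n1,n4}: {n0,n1} ∩ {n0,n1,n2,n4} = {n0,n1}; idom=n1
  n3: preds {n0,n1}: {n0} ∩ {n0,n1} = {n0}; idom=n0
  n7: preds {n2,n3,n6}: {n0,n1,n2} ∩ {n0,n3} ∩ {n0,n3,n6} = {n0}; idom=n0

DF derivation:
  join n2 pred n1: · stop@n1
  join n2 pred n4: n4→n2 stop@n1
  join n3 pred n0: · stop@n0
  join n3 pred n1: n1 stop@n0
  join n7 pred n2: n2→n1 stop@n0
  join n7 pred n3: n3 stop@n0
  join n7 pred n6: n6→n3 stop@n0
  n0 → ∅
  n1 → {n3,n7}
  n2 → {n2,n7}
  n3 → {n7}
  n4 → {n2}
  n5 → ∅
  n6 → {n7}
  n7 → ∅

DF(n3) = ["n7"]

Answer: ["n7"]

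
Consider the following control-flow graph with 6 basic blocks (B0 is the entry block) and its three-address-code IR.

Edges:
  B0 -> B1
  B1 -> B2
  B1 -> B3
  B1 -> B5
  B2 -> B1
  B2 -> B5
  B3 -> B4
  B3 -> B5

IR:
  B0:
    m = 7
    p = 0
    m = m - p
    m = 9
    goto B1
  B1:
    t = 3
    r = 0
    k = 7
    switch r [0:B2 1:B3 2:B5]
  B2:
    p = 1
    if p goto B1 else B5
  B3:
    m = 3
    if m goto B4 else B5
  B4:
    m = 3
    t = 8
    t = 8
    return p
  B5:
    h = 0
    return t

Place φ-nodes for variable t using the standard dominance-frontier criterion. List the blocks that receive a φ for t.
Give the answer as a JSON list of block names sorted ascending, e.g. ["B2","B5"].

idom tree: B1←B0 B2←B1 B3←B1 B4←B3 B5←B1
Dom∩ at merges:
  B1: preds {B0,B2}: {B0} ∩ {B0,B1,B2} = {B0}; idom=B0
  B5: preds {B1,B2,B3}: {B0,B1} ∩ {B0,B1,B2} ∩ {B0,B1,B3} = {B0,B1}; idom=B1

DF walk-up:
  B1←B0: walk · to B0
  B1←B2: walk B2→B1 to B0
  B5←B1: walk · to B1
  B5←B2: walk B2 to B1
  B5←B3: walk B3 to B1
  DF(B0)=∅
  DF(B1)={B1}
  DF(B2)={B1,B5}
  DF(B3)={B5}
  DF(B4)=∅
  DF(B5)=∅

φ for t: defs {B1,B4}
  DF⁺ = {B1}

Answer: ["B1"]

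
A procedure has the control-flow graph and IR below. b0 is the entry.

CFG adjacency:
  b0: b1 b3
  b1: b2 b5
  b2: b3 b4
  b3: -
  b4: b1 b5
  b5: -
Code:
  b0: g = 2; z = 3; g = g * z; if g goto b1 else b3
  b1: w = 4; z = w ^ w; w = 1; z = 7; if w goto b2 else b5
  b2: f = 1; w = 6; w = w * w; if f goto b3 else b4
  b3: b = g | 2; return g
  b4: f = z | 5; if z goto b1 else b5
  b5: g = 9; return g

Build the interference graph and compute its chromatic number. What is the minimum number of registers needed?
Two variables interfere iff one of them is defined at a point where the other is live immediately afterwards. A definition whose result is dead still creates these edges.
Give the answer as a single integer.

Per-block:
  b0: def={g,z} ue=∅
  b1: def={w,z} ue=∅
  b2: def={f,w} ue=∅
  b3: def={b} ue={g}
  b4: def={f} ue={z}
  b5: def={g} ue=∅

Live sets:
  live b0: ∅→{g}
  live b1: {g}→{g,z}
  live b2: {g,z}→{g,z}
  live b3: {g}→∅
  live b4: {g,z}→{g}
  live b5: ∅→∅

Conflict graph:
  b↔{g}
  f↔{g,w,z}
  g↔{b,f,w,z}
  w↔{f,g,z}
  z↔{f,g,w}

Registers:
  {f,g,w,z} pairwise interfere (4-clique) ⇒ χ ≥ 4
  4-colouring: r0={g}  r1={b,f}  r2={w}  r3={z}
  χ = 4

Answer: 4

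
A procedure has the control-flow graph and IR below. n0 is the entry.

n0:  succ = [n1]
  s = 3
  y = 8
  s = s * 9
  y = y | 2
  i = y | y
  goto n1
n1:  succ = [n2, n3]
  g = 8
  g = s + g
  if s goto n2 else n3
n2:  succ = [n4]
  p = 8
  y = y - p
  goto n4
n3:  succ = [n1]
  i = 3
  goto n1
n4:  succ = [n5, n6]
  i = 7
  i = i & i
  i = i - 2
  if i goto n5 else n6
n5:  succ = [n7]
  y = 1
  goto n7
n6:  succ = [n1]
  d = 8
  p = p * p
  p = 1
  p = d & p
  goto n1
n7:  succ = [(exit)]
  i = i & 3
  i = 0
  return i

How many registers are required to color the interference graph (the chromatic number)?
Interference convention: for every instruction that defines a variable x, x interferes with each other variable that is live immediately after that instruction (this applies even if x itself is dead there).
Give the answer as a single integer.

Block summaries:
  n0: {i,s,y} / ∅
  n1: {g} / {s}
  n2: {p,y} / {y}
  n3: {i} / ∅
  n4: {i} / ∅
  n5: {y} / ∅
  n6: {d,p} / {p}
  n7: {i} / {i}

Backward fixpoint:
  live n0: ∅→{s,y}
  live n1: {s,y}→{s,y}
  live n2: {s,y}→{p,s,y}
  live n3: {s,y}→{s,y}
  live n4: {p,s,y}→{i,p,s,y}
  live n5: {i}→{i}
  live n6: {p,s,y}→{s,y}
  live n7: {i}→∅

Conflict graph:
  d↔{p,s,y}
  g↔{s,y}
  i↔{p,s,y}
  p↔{d,i,s,y}
  s↔{d,g,i,p,y}
  y↔{d,g,i,p,s}

Chromatic number:
  {d,p,s,y} pairwise interfere (4-clique) ⇒ χ ≥ 4
  4-colouring: R0={s}  R1={y}  R2={g,p}  R3={d,i}
  χ = 4

Answer: 4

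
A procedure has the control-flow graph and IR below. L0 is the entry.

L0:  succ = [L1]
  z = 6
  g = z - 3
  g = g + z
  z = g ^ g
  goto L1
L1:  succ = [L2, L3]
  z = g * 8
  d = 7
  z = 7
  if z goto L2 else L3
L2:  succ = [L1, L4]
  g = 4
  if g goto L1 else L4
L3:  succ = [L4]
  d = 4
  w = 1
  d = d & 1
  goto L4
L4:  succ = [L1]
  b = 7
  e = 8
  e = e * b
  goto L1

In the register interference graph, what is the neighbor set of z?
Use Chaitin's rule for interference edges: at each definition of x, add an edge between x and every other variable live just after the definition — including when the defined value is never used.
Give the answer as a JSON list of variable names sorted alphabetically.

Answer: ["g"]

Derivation:
Per-block:
  L0: def={g,z} ue=∅
  L1: def={d,z} ue={g}
  L2: def={g} ue=∅
  L3: def={d,w} ue=∅
  L4: def={b,e} ue=∅

Backward fixpoint:
  L0 li=∅ lo={g}
  L1 li={g} lo={g}
  L2 li=∅ lo={g}
  L3 li={g} lo={g}
  L4 li={g} lo={g}

Interfere edges:
  b: {e,g}
  d: {g,w}
  e: {b,g}
  g: {b,d,e,w,z}
  w: {d,g}
  z: {g}

N(z) = ["g"]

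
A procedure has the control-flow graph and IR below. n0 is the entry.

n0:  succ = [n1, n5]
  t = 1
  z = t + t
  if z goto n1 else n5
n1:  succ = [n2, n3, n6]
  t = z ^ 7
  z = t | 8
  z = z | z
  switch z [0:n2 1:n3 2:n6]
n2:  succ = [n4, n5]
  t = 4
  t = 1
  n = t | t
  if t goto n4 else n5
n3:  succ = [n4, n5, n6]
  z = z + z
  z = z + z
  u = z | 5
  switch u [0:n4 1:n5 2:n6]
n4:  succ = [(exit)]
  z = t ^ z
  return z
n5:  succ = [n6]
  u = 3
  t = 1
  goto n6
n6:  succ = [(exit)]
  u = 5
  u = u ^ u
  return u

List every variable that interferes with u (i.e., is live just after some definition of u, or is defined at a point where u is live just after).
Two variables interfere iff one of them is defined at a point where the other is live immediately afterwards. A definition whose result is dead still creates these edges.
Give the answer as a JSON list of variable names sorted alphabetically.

Answer: ["t", "z"]

Working:
def/use:
  n0: {t,z} / ∅
  n1: {t,z} / {z}
  n2: {n,t} / ∅
  n3: {u,z} / {z}
  n4: {z} / {t,z}
  n5: {t,u} / ∅
  n6: {u} / ∅

Live sets:
  n0: in=∅ out={z}
  n1: in={z} out={t,z}
  n2: in={z} out={t,z}
  n3: in={t,z} out={t,z}
  n4: in={t,z} out=∅
  n5: in=∅ out=∅
  n6: in=∅ out=∅

Interference:
  n — {t,z}
  t — {n,u,z}
  u — {t,z}
  z — {n,t,u}

N(u) = ["t", "z"]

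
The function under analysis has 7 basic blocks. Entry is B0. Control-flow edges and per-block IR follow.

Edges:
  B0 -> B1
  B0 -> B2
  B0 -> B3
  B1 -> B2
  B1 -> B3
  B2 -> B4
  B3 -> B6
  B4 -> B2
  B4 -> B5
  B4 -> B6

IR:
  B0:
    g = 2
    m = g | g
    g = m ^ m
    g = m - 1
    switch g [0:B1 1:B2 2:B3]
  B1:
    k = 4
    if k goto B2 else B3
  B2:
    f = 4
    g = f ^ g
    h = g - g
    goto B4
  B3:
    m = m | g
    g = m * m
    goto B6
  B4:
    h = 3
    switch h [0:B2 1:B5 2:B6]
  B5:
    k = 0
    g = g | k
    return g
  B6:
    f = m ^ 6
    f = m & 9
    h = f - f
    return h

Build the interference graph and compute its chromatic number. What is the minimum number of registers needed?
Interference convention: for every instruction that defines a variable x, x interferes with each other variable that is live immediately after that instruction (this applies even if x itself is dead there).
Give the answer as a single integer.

Answer: 3

Derivation:
Block summaries:
  B0: def={g,m} ue=∅
  B1: def={k} ue=∅
  B2: def={f,g,h} ue={g}
  B3: def={g,m} ue={g,m}
  B4: def={h} ue=∅
  B5: def={g,k} ue={g}
  B6: def={f,h} ue={m}

Backward fixpoint:
  live B0: ∅→{g,m}
  live B1: {g,m}→{g,m}
  live B2: {g,m}→{g,m}
  live B3: {g,m}→{m}
  live B4: {g,m}→{g,m}
  live B5: {g}→∅
  live B6: {m}→∅

Interference:
  f: {g,m}
  g: {f,h,k,m}
  h: {g,m}
  k: {g,m}
  m: {f,g,h,k}

Colouring:
  lower bound: {f,g,m} mutually conflict ⇒ χ ≥ 3
  3-colouring: c0={g}  c1={m}  c2={f,h,k}
  χ = 3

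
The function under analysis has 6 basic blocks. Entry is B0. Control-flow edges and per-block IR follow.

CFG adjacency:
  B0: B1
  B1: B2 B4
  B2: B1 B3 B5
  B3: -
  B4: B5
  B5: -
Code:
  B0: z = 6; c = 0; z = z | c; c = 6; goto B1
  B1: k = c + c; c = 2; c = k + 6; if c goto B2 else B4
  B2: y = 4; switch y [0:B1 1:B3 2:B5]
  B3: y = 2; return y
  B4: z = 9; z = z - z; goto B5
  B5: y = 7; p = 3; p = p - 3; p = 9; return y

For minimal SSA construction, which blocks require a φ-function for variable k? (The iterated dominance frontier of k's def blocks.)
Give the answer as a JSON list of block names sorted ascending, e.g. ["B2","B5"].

idom tree: B1←B0 B2←B1 B3←B2 B4←B1 B5←B1
Dom at joins:
  B1: preds {B0,B2}: {B0} ∩ {B0,B1,B2} = {B0}; idom=B0
  B5: preds {B2,B4}: {B0,B1,B2} ∩ {B0,B1,B4} = {B0,B1}; idom=B1

DF derivation:
  B1←B0: walk · to B0
  B1←B2: walk B2→B1 to B0
  B5←B2: walk B2 to B1
  B5←B4: walk B4 to B1
  DF(B0)=∅
  DF(B1)={B1}
  DF(B2)={B1,B5}
  DF(B3)=∅
  DF(B4)={B5}
  DF(B5)=∅

φ for k: defs {B1}
  DF⁺ = {B1}

Answer: ["B1"]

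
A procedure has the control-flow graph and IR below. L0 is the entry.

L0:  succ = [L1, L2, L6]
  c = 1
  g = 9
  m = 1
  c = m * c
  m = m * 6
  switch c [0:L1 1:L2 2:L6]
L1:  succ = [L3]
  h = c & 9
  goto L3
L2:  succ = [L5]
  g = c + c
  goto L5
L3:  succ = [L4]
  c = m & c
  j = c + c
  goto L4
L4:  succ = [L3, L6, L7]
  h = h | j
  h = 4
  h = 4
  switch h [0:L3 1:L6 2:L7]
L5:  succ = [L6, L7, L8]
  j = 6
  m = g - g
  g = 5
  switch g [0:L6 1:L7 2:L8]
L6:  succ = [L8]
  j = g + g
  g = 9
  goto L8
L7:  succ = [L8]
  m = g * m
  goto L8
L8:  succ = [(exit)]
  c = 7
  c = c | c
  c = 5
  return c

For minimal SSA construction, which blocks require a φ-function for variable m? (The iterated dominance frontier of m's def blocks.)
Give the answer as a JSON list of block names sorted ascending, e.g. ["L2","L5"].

idom tree: L1←L0 L2←L0 L3←L1 L4←L3 L5←L2 L6←L0 L7←L0 L8←L0
Join-block Dom:
  L3: preds {L1,L4}: {L0,L1} ∩ {L0,L1,L3,L4} = {L0,L1}; idom=L1
  L6: preds {L0,L4,L5}: {L0} ∩ {L0,L1,L3,L4} ∩ {L0,L2,L5} = {L0}; idom=L0
  L7: preds {L4,L5}: {L0,L1,L3,L4} ∩ {L0,L2,L5} = {L0}; idom=L0
  L8: preds {L5,L6,L7}: {L0,L2,L5} ∩ {L0,L6} ∩ {L0,L7} = {L0}; idom=L0

DF walk-up:
  L3←L1: walk · to L1
  L3←L4: walk L4→L3 to L1
  L6←L0: walk · to L0
  L6←L4: walk L4→L3→L1 to L0
  L6←L5: walk L5→L2 to L0
  L7←L4: walk L4→L3→L1 to L0
  L7←L5: walk L5→L2 to L0
  L8←L5: walk L5→L2 to L0
  L8←L6: walk L6 to L0
  L8←L7: walk L7 to L0
  L0 → ∅
  L1 → {L6,L7}
  L2 → {L6,L7,L8}
  L3 → {L3,L6,L7}
  L4 → {L3,L6,L7}
  L5 → {L6,L7,L8}
  L6 → {L8}
  L7 → {L8}
  L8 → ∅

φ for m: defs {L0,L5,L7}
  DF⁺ = {L6,L7,L8}

Answer: ["L6", "L7", "L8"]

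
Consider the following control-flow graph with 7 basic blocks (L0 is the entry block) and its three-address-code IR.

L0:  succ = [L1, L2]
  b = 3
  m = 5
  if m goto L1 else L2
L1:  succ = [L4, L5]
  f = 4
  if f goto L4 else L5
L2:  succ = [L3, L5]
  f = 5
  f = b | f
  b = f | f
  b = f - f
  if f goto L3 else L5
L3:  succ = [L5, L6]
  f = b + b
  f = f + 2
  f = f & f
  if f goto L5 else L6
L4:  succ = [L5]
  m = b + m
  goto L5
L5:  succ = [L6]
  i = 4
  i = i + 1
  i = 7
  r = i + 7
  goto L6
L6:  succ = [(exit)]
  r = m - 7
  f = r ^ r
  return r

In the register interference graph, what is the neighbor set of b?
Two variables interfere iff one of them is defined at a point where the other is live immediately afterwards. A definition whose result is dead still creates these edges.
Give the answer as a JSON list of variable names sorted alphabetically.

Answer: ["f", "m"]

Analysis:
Per-block:
  L0 def {b,m} use ∅
  L1 def {f} use ∅
  L2 def {b,f} use {b}
  L3 def {f} use {b}
  L4 def {m} use {b,m}
  L5 def {i,r} use ∅
  L6 def {f,r} use {m}

Live sets:
  L0: in=∅ out={b,m}
  L1: in={b,m} out={b,m}
  L2: in={b,m} out={b,m}
  L3: in={b,m} out={m}
  L4: in={b,m} out={m}
  L5: in={m} out={m}
  L6: in={m} out=∅

Interference:
  b↔{f,m}
  f↔{b,m,r}
  i↔{m}
  m↔{b,f,i,r}
  r↔{f,m}

N(b) = ["f", "m"]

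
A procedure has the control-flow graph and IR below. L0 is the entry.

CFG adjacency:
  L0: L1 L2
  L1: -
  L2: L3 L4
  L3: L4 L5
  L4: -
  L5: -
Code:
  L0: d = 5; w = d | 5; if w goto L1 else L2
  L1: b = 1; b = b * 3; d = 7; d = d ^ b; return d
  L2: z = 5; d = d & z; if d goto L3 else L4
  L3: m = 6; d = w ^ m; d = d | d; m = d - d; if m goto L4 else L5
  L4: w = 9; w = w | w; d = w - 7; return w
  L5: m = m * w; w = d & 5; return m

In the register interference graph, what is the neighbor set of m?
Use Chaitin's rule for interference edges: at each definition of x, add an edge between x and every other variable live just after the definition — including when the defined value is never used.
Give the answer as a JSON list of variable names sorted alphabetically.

Answer: ["d", "w"]

Analysis:
def/use:
  L0: def={d,w} ue=∅
  L1: def={b,d} ue=∅
  L2: def={d,z} ue={d}
  L3: def={d,m} ue={w}
  L4: def={d,w} ue=∅
  L5: def={m,w} ue={d,m,w}

Liveness:
  L0: in=∅ out={d,w}
  L1: in=∅ out=∅
  L2: in={d,w} out={w}
  L3: in={w} out={d,m,w}
  L4: in=∅ out=∅
  L5: in={d,m,w} out=∅

Conflict graph:
  b: {d}
  d: {b,m,w,z}
  m: {d,w}
  w: {d,m,z}
  z: {d,w}

N(m) = ["d", "w"]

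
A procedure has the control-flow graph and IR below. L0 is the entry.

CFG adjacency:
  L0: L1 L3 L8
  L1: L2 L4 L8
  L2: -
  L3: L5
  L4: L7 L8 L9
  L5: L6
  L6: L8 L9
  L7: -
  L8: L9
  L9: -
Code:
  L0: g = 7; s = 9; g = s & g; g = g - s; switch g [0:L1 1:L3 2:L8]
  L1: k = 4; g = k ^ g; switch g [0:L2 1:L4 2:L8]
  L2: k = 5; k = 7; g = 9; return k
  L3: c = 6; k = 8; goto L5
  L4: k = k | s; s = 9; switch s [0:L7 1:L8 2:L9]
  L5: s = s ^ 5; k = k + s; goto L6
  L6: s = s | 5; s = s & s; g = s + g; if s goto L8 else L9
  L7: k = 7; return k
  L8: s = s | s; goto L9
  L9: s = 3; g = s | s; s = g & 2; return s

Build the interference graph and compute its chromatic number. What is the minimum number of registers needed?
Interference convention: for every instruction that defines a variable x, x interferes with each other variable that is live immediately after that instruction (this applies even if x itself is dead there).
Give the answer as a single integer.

Answer: 3

Working:
def/use:
  L0 def {g,s} use ∅
  L1 def {g,k} use {g}
  L2 def {g,k} use ∅
  L3 def {c,k} use ∅
  L4 def {k,s} use {k,s}
  L5 def {k,s} use {k,s}
  L6 def {g,s} use {g,s}
  L7 def {k} use ∅
  L8 def {s} use {s}
  L9 def {g,s} use ∅

Liveness:
  live L0: ∅→{g,s}
  live L1: {g,s}→{k,s}
  live L2: ∅→∅
  live L3: {g,s}→{g,k,s}
  live L4: {k,s}→{s}
  live L5: {g,k,s}→{g,s}
  live L6: {g,s}→{s}
  live L7: ∅→∅
  live L8: {s}→∅
  live L9: ∅→∅

Interference:
  c↔{g,s}
  g↔{c,k,s}
  k↔{g,s}
  s↔{c,g,k}

Colouring:
  lower bound: {c,g,s} mutually conflict ⇒ χ ≥ 3
  assign c→c2 g→c0 k→c2 s→c1 — no edge inside a register ⇒ χ ≤ 3
  χ = 3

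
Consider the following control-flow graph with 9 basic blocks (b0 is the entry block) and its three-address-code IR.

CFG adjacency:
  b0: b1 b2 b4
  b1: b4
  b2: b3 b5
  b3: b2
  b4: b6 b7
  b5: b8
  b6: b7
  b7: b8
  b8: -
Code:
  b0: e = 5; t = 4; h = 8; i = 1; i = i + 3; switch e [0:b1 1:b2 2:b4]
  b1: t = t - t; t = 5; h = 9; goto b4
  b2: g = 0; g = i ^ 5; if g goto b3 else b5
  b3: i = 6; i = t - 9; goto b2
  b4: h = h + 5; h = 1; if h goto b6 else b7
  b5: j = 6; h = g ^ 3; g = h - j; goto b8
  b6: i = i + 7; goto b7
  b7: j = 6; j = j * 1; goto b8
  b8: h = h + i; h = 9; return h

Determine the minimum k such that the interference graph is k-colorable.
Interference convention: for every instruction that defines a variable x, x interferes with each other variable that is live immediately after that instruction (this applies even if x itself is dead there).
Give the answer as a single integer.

Answer: 4

Derivation:
Block summaries:
  b0: {e,h,i,t} / ∅
  b1: {h,t} / {t}
  b2: {g} / {i}
  b3: {i} / {t}
  b4: {h} / {h}
  b5: {g,h,j} / {g}
  b6: {i} / {i}
  b7: {j} / ∅
  b8: {h} / {h,i}

Liveness:
  b0 li=∅ lo={h,i,t}
  b1 li={i,t} lo={h,i}
  b2 li={i,t} lo={g,i,t}
  b3 li={t} lo={i,t}
  b4 li={h,i} lo={h,i}
  b5 li={g,i} lo={h,i}
  b6 li={h,i} lo={h,i}
  b7 li={h,i} lo={h,i}
  b8 li={h,i} lo=∅

Interfere edges:
  e↔{h,i,t}
  g↔{h,i,j,t}
  h↔{e,g,i,j,t}
  i↔{e,g,h,j,t}
  j↔{g,h,i}
  t↔{e,g,h,i}

Registers:
  {e,h,i,t} pairwise interfere (4-clique) ⇒ χ ≥ 4
  4-colouring: c0={h}  c1={i}  c2={e,g}  c3={j,t}
  χ = 4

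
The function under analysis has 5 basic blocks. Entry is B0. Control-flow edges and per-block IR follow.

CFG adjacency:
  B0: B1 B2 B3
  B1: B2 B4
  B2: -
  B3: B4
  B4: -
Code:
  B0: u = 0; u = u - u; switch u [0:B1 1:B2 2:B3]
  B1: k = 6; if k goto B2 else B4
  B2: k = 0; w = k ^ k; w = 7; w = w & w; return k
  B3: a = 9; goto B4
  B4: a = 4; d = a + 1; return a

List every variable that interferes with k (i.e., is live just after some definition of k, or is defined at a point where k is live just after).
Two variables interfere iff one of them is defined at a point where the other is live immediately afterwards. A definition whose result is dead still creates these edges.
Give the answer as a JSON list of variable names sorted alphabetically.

Answer: ["w"]

Derivation:
def/use:
  B0 def {u} use ∅
  B1 def {k} use ∅
  B2 def {k,w} use ∅
  B3 def {a} use ∅
  B4 def {a,d} use ∅

Live sets:
  B0: in=∅ out=∅
  B1: in=∅ out=∅
  B2: in=∅ out=∅
  B3: in=∅ out=∅
  B4: in=∅ out=∅

Interference:
  a↔{d}
  d↔{a}
  k↔{w}
  u↔∅
  w↔{k}

N(k) = ["w"]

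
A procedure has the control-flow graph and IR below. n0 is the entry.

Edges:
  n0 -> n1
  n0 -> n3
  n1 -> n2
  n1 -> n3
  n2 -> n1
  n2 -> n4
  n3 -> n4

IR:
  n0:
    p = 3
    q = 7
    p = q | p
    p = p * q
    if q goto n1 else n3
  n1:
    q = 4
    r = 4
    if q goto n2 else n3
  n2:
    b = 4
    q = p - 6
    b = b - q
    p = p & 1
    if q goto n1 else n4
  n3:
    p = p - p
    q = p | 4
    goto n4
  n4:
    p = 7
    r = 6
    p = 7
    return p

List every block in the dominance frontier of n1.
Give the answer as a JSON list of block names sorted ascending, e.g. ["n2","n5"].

idom tree: n1←n0 n2←n1 n3←n0 n4←n0
Dom at joins:
  n1: preds {n0,n2}: {n0} ∩ {n0,n1,n2} = {n0}; idom=n0
  n3: preds {n0,n1}: {n0} ∩ {n0,n1} = {n0}; idom=n0
  n4: preds {n2,n3}: {n0,n1,n2} ∩ {n0,n3} = {n0}; idom=n0

DF walk-up:
  join n1 pred n0: · stop@n0
  join n1 pred n2: n2→n1 stop@n0
  join n3 pred n0: · stop@n0
  join n3 pred n1: n1 stop@n0
  join n4 pred n2: n2→n1 stop@n0
  join n4 pred n3: n3 stop@n0
  n0: DF=∅
  n1: DF={n1,n3,n4}
  n2: DF={n1,n4}
  n3: DF={n4}
  n4: DF=∅

DF(n1) = ["n1", "n3", "n4"]

Answer: ["n1", "n3", "n4"]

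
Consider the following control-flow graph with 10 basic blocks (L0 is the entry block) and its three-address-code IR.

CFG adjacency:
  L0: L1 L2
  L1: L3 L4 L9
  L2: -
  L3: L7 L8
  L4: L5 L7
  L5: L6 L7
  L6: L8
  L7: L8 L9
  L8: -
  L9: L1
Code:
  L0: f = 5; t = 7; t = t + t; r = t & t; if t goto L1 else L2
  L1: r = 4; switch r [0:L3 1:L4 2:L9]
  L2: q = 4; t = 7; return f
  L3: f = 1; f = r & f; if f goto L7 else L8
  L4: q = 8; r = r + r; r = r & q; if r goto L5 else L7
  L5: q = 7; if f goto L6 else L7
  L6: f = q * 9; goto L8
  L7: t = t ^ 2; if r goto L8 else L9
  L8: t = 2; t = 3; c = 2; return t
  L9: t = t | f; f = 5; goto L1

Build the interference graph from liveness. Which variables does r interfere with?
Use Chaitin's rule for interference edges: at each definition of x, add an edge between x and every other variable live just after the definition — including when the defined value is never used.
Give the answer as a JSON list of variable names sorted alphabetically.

Block summaries:
  L0: {f,r,t} / ∅
  L1: {r} / ∅
  L2: {q,t} / {f}
  L3: {f} / {r}
  L4: {q,r} / {r}
  L5: {q} / {f}
  L6: {f} / {q}
  L7: {t} / {r,t}
  L8: {c,t} / ∅
  L9: {f,t} / {f,t}

Backward fixpoint:
  live L0: ∅→{f,t}
  live L1: {f,t}→{f,r,t}
  live L2: {f}→∅
  live L3: {r,t}→{f,r,t}
  live L4: {f,r,t}→{f,r,t}
  live L5: {f,r,t}→{f,q,r,t}
  live L6: {q}→∅
  live L7: {f,r,t}→{f,t}
  live L8: ∅→∅
  live L9: {f,t}→{f,t}

Conflict graph:
  c↔{t}
  f↔{q,r,t}
  q↔{f,r,t}
  r↔{f,q,t}
  t↔{c,f,q,r}

N(r) = ["f", "q", "t"]

Answer: ["f", "q", "t"]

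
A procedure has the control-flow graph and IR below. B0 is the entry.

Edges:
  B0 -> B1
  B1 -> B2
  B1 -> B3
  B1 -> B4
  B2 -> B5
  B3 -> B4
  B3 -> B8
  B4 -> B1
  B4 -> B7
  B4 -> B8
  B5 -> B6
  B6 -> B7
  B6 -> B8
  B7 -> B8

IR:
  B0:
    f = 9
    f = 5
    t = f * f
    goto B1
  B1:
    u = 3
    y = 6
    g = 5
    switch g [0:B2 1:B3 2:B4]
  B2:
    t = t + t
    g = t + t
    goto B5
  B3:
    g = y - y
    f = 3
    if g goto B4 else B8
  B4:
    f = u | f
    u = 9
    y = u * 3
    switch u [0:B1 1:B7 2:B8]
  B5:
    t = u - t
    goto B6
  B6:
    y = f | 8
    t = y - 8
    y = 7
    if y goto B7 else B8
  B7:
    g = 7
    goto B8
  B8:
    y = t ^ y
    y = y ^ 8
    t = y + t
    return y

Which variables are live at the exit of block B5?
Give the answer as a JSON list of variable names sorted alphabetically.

Answer: ["f"]

Working:
Block summaries:
  B0: def={f,t} ue=∅
  B1: def={g,u,y} ue=∅
  B2: def={g,t} ue={t}
  B3: def={f,g} ue={y}
  B4: def={f,u,y} ue={f,u}
  B5: def={t} ue={t,u}
  B6: def={t,y} ue={f}
  B7: def={g} ue=∅
  B8: def={t,y} ue={t,y}

Liveness:
  B0: in=∅ out={f,t}
  B1: in={f,t} out={f,t,u,y}
  B2: in={f,t,u} out={f,t,u}
  B3: in={t,u,y} out={f,t,u,y}
  B4: in={f,t,u} out={f,t,y}
  B5: in={f,t,u} out={f}
  B6: in={f} out={t,y}
  B7: in={t,y} out={t,y}
  B8: in={t,y} out=∅

live-out(B5) = ["f"]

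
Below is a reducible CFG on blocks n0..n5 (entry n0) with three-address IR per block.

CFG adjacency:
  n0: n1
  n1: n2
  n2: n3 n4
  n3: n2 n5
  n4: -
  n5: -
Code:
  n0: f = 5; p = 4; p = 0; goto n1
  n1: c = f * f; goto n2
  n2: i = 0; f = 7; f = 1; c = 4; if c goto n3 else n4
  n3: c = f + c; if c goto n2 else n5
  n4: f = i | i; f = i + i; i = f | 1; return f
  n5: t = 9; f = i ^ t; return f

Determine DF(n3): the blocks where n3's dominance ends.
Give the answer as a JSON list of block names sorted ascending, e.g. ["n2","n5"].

Answer: ["n2"]

Derivation:
idom tree: n1←n0 n2←n1 n3←n2 n4←n2 n5←n3
Join-block Dom:
  n2: preds {n1,n3}: {n0,n1} ∩ {n0,n1,n2,n3} = {n0,n1}; idom=n1

DF walk-up:
  join n2 pred n1: · stop@n1
  join n2 pred n3: n3→n2 stop@n1
  n0: DF=∅
  n1: DF=∅
  n2: DF={n2}
  n3: DF={n2}
  n4: DF=∅
  n5: DF=∅

DF(n3) = ["n2"]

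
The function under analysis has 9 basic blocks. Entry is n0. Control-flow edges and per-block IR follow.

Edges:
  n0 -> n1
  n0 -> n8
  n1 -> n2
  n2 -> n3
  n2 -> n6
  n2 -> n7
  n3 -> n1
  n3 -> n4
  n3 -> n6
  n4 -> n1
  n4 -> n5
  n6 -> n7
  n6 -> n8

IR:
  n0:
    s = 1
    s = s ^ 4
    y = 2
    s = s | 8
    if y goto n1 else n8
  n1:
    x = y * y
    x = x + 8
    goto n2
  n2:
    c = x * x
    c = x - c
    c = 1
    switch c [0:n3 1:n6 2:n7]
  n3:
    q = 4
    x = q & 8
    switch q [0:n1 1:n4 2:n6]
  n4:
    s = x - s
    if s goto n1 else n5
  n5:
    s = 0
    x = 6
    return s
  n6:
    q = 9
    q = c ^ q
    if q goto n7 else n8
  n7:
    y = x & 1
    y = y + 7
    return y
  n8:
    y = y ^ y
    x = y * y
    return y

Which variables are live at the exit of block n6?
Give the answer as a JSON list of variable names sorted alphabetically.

Answer: ["x", "y"]

Derivation:
Per-block:
  n0: def={s,y} ue=∅
  n1: def={x} ue={y}
  n2: def={c} ue={x}
  n3: def={q,x} ue=∅
  n4: def={s} ue={s,x}
  n5: def={s,x} ue=∅
  n6: def={q} ue={c}
  n7: def={y} ue={x}
  n8: def={x,y} ue={y}

Liveness:
  n0: in=∅ out={s,y}
  n1: in={s,y} out={s,x,y}
  n2: in={s,x,y} out={c,s,x,y}
  n3: in={c,s,y} out={c,s,x,y}
  n4: in={s,x,y} out={s,y}
  n5: in=∅ out=∅
  n6: in={c,x,y} out={x,y}
  n7: in={x} out=∅
  n8: in={y} out=∅

live-out(n6) = ["x", "y"]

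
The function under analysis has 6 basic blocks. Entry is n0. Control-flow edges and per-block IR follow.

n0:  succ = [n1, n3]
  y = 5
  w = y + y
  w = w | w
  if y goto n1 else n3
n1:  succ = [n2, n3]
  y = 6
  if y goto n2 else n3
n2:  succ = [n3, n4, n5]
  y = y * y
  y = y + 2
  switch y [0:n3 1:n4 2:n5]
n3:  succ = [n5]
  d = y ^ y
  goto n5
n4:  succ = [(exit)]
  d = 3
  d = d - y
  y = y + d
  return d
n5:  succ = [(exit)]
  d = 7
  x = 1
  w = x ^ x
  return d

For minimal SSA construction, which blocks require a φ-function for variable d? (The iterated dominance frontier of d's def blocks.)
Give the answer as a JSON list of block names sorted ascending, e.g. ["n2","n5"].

Answer: ["n5"]

Analysis:
idom tree: n1←n0 n2←n1 n3←n0 n4←n2 n5←n0
Dom∩ at merges:
  n3: preds {n0,n1,n2}: {n0} ∩ {n0,n1} ∩ {n0,n1,n2} = {n0}; idom=n0
  n5: preds {n2,n3}: {n0,n1,n2} ∩ {n0,n3} = {n0}; idom=n0

DF walk-up:
  n3←n0: walk · to n0
  n3←n1: walk n1 to n0
  n3←n2: walk n2→n1 to n0
  n5←n2: walk n2→n1 to n0
  n5←n3: walk n3 to n0
  DF(n0)=∅
  DF(n1)={n3,n5}
  DF(n2)={n3,n5}
  DF(n3)={n5}
  DF(n4)=∅
  DF(n5)=∅

φ for d: defs {n3,n4,n5}
  DF⁺ = {n5}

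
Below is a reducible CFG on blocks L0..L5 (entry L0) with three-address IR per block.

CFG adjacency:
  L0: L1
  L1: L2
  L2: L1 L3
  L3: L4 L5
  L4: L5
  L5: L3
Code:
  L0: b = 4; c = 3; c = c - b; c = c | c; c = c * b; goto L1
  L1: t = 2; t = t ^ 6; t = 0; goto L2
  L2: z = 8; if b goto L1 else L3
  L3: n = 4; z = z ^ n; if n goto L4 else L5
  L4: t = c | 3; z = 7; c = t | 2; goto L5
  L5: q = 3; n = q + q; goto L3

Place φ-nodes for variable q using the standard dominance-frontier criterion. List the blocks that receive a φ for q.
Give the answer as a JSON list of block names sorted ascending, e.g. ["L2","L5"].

Answer: ["L3"]

Derivation:
idom tree: L1←L0 L2←L1 L3←L2 L4←L3 L5←L3
Join-block Dom:
  L1: preds {L0,L2}: {L0} ∩ {L0,L1,L2} = {L0}; idom=L0
  L3: preds {L2,L5}: {L0,L1,L2} ∩ {L0,L1,L2,L3,L5} = {L0,L1,L2}; idom=L2
  L5: preds {L3,L4}: {L0,L1,L2,L3} ∩ {L0,L1,L2,L3,L4} = {L0,L1,L2,L3}; idom=L3

DF derivation:
  L1←L0: walk · to L0
  L1←L2: walk L2→L1 to L0
  L3←L2: walk · to L2
  L3←L5: walk L5→L3 to L2
  L5←L3: walk · to L3
  L5←L4: walk L4 to L3
  L0: DF=∅
  L1: DF={L1}
  L2: DF={L1}
  L3: DF={L3}
  L4: DF={L5}
  L5: DF={L3}

φ for q: defs {L5}
  DF⁺ = {L3}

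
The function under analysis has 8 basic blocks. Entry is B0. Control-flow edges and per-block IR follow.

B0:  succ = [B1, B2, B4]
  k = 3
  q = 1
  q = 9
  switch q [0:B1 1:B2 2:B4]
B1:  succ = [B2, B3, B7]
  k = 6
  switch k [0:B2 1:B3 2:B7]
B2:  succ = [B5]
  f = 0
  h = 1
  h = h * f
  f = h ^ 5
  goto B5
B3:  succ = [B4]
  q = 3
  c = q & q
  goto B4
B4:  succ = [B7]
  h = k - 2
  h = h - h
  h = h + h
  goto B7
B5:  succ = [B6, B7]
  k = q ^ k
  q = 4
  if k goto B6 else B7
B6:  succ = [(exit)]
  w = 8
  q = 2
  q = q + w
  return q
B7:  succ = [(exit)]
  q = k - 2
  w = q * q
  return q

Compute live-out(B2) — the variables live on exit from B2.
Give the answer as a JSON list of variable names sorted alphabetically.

Answer: ["k", "q"]

Working:
Block summaries:
  B0: def={k,q} ue=∅
  B1: def={k} ue=∅
  B2: def={f,h} ue=∅
  B3: def={c,q} ue=∅
  B4: def={h} ue={k}
  B5: def={k,q} ue={k,q}
  B6: def={q,w} ue=∅
  B7: def={q,w} ue={k}

Liveness:
  B0 li=∅ lo={k,q}
  B1 li={q} lo={k,q}
  B2 li={k,q} lo={k,q}
  B3 li={k} lo={k}
  B4 li={k} lo={k}
  B5 li={k,q} lo={k}
  B6 li=∅ lo=∅
  B7 li={k} lo=∅

live-out(B2) = ["k", "q"]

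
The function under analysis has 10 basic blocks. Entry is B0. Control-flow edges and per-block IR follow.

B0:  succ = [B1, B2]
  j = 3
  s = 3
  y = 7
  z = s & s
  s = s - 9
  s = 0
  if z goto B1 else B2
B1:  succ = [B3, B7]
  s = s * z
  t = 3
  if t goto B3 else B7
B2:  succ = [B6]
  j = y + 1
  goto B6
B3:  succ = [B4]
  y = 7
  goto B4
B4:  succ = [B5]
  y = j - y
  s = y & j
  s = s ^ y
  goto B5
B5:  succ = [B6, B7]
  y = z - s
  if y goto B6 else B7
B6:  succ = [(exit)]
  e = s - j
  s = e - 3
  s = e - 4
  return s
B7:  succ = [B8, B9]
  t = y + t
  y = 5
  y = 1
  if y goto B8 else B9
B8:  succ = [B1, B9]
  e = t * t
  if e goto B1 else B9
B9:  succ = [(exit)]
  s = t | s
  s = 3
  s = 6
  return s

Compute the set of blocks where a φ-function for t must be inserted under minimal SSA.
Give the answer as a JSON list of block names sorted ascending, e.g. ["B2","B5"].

idom tree: B1←B0 B2←B0 B3←B1 B4←B3 B5←B4 B6←B0 B7←B1 B8←B7 B9←B7
Dom∩ at merges:
  B1: preds {B0,B8}: {B0} ∩ {B0,B1,B7,B8} = {B0}; idom=B0
  B6: preds {B2,B5}: {B0,B2} ∩ {B0,B1,B3,B4,B5} = {B0}; idom=B0
  B7: preds {B1,B5}: {B0,B1} ∩ {B0,B1,B3,B4,B5} = {B0,B1}; idom=B1
  B9: preds {B7,B8}: {B0,B1,B7} ∩ {B0,B1,B7,B8} = {B0,B1,B7}; idom=B7

Frontier:
  B1←B0: walk · to B0
  B1←B8: walk B8→B7→B1 to B0
  B6←B2: walk B2 to B0
  B6←B5: walk B5→B4→B3→B1 to B0
  B7←B1: walk · to B1
  B7←B5: walk B5→B4→B3 to B1
  B9←B7: walk · to B7
  B9←B8: walk B8 to B7
  DF(B0)=∅
  DF(B1)={B1,B6}
  DF(B2)={B6}
  DF(B3)={B6,B7}
  DF(B4)={B6,B7}
  DF(B5)={B6,B7}
  DF(B6)=∅
  DF(B7)={B1}
  DF(B8)={B1,B9}
  DF(B9)=∅

φ for t: defs {B1,B7}
  DF⁺ = {B1,B6}

Answer: ["B1", "B6"]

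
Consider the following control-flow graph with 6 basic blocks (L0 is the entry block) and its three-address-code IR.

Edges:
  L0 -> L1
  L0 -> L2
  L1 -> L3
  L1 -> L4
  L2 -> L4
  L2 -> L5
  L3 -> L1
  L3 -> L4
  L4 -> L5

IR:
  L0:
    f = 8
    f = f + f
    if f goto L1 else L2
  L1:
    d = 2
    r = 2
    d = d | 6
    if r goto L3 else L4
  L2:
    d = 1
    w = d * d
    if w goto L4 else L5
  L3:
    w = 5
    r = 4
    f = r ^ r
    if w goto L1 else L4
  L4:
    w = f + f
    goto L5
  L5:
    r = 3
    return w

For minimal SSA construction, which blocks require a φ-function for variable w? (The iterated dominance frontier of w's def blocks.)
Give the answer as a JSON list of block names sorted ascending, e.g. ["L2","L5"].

idom tree: L1←L0 L2←L0 L3←L1 L4←L0 L5←L0
Dom at joins:
  L1: preds {L0,L3}: {L0} ∩ {L0,L1,L3} = {L0}; idom=L0
  L4: preds {L1,L2,L3}: {L0,L1} ∩ {L0,L2} ∩ {L0,L1,L3} = {L0}; idom=L0
  L5: preds {L2,L4}: {L0,L2} ∩ {L0,L4} = {L0}; idom=L0

Frontier:
  join L1 pred L0: · stop@L0
  join L1 pred L3: L3→L1 stop@L0
  join L4 pred L1: L1 stop@L0
  join L4 pred L2: L2 stop@L0
  join L4 pred L3: L3→L1 stop@L0
  join L5 pred L2: L2 stop@L0
  join L5 pred L4: L4 stop@L0
  DF(L0)=∅
  DF(L1)={L1,L4}
  DF(L2)={L4,L5}
  DF(L3)={L1,L4}
  DF(L4)={L5}
  DF(L5)=∅

φ for w: defs {L2,L3,L4}
  DF⁺ = {L1,L4,L5}

Answer: ["L1", "L4", "L5"]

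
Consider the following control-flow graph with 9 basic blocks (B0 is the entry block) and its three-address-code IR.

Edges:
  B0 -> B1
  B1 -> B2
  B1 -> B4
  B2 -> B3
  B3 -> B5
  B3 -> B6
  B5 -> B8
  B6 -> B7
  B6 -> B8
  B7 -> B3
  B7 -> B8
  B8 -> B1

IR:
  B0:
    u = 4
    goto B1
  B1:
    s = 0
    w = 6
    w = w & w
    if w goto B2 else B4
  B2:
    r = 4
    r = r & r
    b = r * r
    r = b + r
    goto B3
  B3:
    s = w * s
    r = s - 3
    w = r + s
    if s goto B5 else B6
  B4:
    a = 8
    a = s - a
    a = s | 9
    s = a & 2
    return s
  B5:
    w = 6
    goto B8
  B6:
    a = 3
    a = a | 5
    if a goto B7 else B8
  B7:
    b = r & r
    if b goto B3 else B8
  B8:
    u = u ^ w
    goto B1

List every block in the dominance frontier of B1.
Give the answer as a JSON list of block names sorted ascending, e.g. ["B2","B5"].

Answer: ["B1"]

Working:
idom tree: B1←B0 B2←B1 B3←B2 B4←B1 B5←B3 B6←B3 B7←B6 B8←B3
Dom at joins:
  B1: preds {B0,B8}: {B0} ∩ {B0,B1,B2,B3,B8} = {B0}; idom=B0
  B3: preds {B2,B7}: {B0,B1,B2} ∩ {B0,B1,B2,B3,B6,B7} = {B0,B1,B2}; idom=B2
  B8: preds {B5,B6,B7}: {B0,B1,B2,B3,B5} ∩ {B0,B1,B2,B3,B6} ∩ {B0,B1,B2,B3,B6,B7} = {B0,B1,B2,B3}; idom=B3

Frontier:
  B1←B0: walk · to B0
  B1←B8: walk B8→B3→B2→B1 to B0
  B3←B2: walk · to B2
  B3←B7: walk B7→B6→B3 to B2
  B8←B5: walk B5 to B3
  B8←B6: walk B6 to B3
  B8←B7: walk B7→B6 to B3
  B0: DF=∅
  B1: DF={B1}
  B2: DF={B1}
  B3: DF={B1,B3}
  B4: DF=∅
  B5: DF={B8}
  B6: DF={B3,B8}
  B7: DF={B3,B8}
  B8: DF={B1}

DF(B1) = ["B1"]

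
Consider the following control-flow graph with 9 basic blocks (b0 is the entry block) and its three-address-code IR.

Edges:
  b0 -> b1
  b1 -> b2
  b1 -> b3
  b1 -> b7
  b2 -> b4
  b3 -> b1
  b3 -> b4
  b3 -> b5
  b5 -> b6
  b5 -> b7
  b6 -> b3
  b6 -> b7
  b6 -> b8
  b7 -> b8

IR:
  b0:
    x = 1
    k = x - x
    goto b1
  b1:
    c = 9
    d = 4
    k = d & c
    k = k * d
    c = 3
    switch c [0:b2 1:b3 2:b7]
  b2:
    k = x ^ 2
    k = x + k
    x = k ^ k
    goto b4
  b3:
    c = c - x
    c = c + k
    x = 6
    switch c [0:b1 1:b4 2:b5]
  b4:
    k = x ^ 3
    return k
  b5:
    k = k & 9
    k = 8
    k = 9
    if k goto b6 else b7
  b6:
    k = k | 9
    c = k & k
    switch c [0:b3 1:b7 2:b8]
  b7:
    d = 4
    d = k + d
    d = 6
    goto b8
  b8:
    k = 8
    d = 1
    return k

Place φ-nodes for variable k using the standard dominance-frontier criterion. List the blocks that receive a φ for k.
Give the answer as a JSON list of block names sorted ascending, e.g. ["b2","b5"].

idom tree: b1←b0 b2←b1 b3←b1 b4←b1 b5←b3 b6←b5 b7←b1 b8←b1
Dom∩ at merges:
  b1: preds {b0,b3}: {b0} ∩ {b0,b1,b3} = {b0}; idom=b0
  b3: preds {b1,b6}: {b0,b1} ∩ {b0,b1,b3,b5,b6} = {b0,b1}; idom=b1
  b4: preds {b2,b3}: {b0,b1,b2} ∩ {b0,b1,b3} = {b0,b1}; idom=b1
  b7: preds {b1,b5,b6}: {b0,b1} ∩ {b0,b1,b3,b5} ∩ {b0,b1,b3,b5,b6} = {b0,b1}; idom=b1
  b8: preds {b6,b7}: {b0,b1,b3,b5,b6} ∩ {b0,b1,b7} = {b0,b1}; idom=b1

DF walk-up:
  b1←b0: walk · to b0
  b1←b3: walk b3→b1 to b0
  b3←b1: walk · to b1
  b3←b6: walk b6→b5→b3 to b1
  b4←b2: walk b2 to b1
  b4←b3: walk b3 to b1
  b7←b1: walk · to b1
  b7←b5: walk b5→b3 to b1
  b7←b6: walk b6→b5→b3 to b1
  b8←b6: walk b6→b5→b3 to b1
  b8←b7: walk b7 to b1
  DF(b0)=∅
  DF(b1)={b1}
  DF(b2)={b4}
  DF(b3)={b1,b3,b4,b7,b8}
  DF(b4)=∅
  DF(b5)={b3,b7,b8}
  DF(b6)={b3,b7,b8}
  DF(b7)={b8}
  DF(b8)=∅

φ for k: defs {b0,b1,b2,b4,b5,b6,b8}
  DF⁺ = {b1,b3,b4,b7,b8}

Answer: ["b1", "b3", "b4", "b7", "b8"]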